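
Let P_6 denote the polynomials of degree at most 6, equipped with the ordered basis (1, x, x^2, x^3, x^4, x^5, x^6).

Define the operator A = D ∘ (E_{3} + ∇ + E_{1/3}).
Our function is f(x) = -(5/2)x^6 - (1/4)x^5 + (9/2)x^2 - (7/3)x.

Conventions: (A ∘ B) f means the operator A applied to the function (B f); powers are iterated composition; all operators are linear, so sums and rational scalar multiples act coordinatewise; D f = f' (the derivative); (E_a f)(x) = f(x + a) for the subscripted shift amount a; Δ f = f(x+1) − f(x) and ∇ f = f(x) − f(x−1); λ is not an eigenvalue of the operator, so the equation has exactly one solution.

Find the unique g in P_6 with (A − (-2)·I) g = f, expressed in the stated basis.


write g with unknown coordinates in the stated basis and equate coefficients in (A − (-2)·I) g = f
solving from the highest basis element down gives g = -(5/4)x^6 + (59/8)x^5 + (355/8)x^4 - (2315/12)x^3 - (30143/72)x^2 + (22211/36)x + 642613/1296
check: A g = -15x^5 - (355/4)x^4 + (2315/6)x^3 + (30305/36)x^2 - (22253/18)x - 642613/648
so A g − (-2)·g = -(5/2)x^6 - (1/4)x^5 + (9/2)x^2 - (7/3)x = f ✓

g(x) = -(5/4)x^6 + (59/8)x^5 + (355/8)x^4 - (2315/12)x^3 - (30143/72)x^2 + (22211/36)x + 642613/1296


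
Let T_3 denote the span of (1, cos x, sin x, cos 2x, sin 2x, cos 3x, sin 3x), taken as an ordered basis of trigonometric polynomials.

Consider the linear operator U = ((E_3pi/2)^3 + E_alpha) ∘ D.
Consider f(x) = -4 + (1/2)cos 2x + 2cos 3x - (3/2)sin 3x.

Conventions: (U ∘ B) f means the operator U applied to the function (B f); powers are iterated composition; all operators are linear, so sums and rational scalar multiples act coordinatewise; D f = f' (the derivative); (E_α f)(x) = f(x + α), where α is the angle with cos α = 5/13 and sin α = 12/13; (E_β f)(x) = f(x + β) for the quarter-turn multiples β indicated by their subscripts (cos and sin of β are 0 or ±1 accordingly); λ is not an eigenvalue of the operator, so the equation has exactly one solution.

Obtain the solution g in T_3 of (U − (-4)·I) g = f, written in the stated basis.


write g with unknown coordinates in the stated basis and equate coefficients in (U − (-4)·I) g = f
solving from the highest basis element down gives g = -1 + (109/1544)cos 2x - (18/193)sin 2x + (53137/324404)cos 3x - (78009/324404)sin 3x
check: U g = (42/193)cos 2x + (72/193)sin 2x + (109065/81101)cos 3x - (87285/162202)sin 3x
so U g − (-4)·g = -4 + (1/2)cos 2x + 2cos 3x - (3/2)sin 3x = f ✓

g(x) = -1 + (109/1544)cos 2x - (18/193)sin 2x + (53137/324404)cos 3x - (78009/324404)sin 3x


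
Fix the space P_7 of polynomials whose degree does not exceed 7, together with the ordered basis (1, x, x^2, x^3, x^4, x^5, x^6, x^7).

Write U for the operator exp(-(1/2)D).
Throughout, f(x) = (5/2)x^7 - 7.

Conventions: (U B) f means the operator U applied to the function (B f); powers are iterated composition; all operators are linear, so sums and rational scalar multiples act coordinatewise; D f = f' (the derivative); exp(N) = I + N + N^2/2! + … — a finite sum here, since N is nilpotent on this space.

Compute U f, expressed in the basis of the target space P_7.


the image equals g(x) = (5/2)x^7 - (35/4)x^6 + (105/8)x^5 - (175/16)x^4 + (175/32)x^3 - (105/64)x^2 + (35/128)x - 1797/256

order-1 term: -(35/4)x^6
order-2 term: (105/8)x^5
order-3 term: -(175/16)x^4
order-4 term: (175/32)x^3
order-5 term: -(105/64)x^2
order-6 term: (35/128)x
order-7 term: -5/256
the series for exp(-(1/2)D) f terminates at order 7
exp(-(1/2)D) f = (5/2)x^7 - (35/4)x^6 + (105/8)x^5 - (175/16)x^4 + (175/32)x^3 - (105/64)x^2 + (35/128)x - 1797/256


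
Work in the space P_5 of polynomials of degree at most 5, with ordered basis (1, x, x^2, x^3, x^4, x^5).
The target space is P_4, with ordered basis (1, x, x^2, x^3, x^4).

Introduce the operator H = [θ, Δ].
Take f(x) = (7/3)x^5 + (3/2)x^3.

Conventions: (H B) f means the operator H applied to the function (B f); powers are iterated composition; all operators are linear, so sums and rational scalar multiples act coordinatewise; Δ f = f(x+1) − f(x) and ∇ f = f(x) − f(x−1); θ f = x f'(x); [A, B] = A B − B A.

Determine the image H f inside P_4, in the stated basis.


the image equals g(x) = -(35/3)x^4 - (140/3)x^3 - (149/2)x^2 - (167/3)x - 97/6

Δ f = (35/3)x^4 + (70/3)x^3 + (167/6)x^2 + (97/6)x + 23/6
θ Δ f = (140/3)x^4 + 70x^3 + (167/3)x^2 + (97/6)x
θ f = (35/3)x^5 + (9/2)x^3
Δ θ f = (175/3)x^4 + (350/3)x^3 + (781/6)x^2 + (431/6)x + 97/6
[θ, Δ] f = -(35/3)x^4 - (140/3)x^3 - (149/2)x^2 - (167/3)x - 97/6


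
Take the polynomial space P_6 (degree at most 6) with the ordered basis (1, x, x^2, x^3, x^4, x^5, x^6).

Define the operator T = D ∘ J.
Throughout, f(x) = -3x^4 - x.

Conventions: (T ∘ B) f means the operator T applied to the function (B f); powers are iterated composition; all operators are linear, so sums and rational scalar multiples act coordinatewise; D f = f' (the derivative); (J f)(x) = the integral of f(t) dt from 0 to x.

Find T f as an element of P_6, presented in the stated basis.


g(x) = -3x^4 - x

J f = -(3/5)x^5 - (1/2)x^2
D J f = -3x^4 - x


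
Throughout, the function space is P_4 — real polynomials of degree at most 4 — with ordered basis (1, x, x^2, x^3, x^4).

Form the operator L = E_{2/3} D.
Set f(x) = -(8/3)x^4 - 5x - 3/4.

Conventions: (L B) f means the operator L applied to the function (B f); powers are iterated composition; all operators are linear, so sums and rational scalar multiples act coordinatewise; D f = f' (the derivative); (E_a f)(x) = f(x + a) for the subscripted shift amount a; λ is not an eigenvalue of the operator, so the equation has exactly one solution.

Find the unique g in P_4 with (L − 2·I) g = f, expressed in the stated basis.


the result is g(x) = (4/3)x^4 + (8/3)x^3 + (28/3)x^2 + (373/18)x + 12653/648

write g with unknown coordinates in the stated basis and equate coefficients in (L − 2·I) g = f
solving from the highest basis element down gives g = (4/3)x^4 + (8/3)x^3 + (28/3)x^2 + (373/18)x + 12653/648
check: L g = (16/3)x^3 + (56/3)x^2 + (328/9)x + 6205/162
so L g − 2·g = -(8/3)x^4 - 5x - 3/4 = f ✓


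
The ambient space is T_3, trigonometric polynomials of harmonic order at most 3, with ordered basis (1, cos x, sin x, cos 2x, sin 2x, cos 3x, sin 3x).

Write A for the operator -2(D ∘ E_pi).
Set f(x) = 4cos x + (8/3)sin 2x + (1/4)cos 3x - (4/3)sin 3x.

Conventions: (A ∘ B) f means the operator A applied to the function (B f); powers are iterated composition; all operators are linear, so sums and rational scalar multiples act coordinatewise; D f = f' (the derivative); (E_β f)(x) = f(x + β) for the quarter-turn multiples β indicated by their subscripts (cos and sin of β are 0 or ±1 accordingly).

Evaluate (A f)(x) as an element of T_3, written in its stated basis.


E_pi f = -4cos x + (8/3)sin 2x - (1/4)cos 3x + (4/3)sin 3x
D E_pi f = 4sin x + (16/3)cos 2x + 4cos 3x + (3/4)sin 3x
(-2(D ∘ E_pi)) f = -8sin x - (32/3)cos 2x - 8cos 3x - (3/2)sin 3x

the result is g(x) = -8sin x - (32/3)cos 2x - 8cos 3x - (3/2)sin 3x


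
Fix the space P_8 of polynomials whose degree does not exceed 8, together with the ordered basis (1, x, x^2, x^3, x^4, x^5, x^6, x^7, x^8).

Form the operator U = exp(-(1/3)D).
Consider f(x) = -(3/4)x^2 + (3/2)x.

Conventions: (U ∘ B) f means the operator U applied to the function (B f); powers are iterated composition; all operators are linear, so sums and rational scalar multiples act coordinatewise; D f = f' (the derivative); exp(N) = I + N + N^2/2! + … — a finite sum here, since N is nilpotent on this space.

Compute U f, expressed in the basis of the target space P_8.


the image equals g(x) = -(3/4)x^2 + 2x - 7/12

order-1 term: (1/2)x - 1/2
order-2 term: -1/12
the series for exp(-(1/3)D) f terminates at order 2
exp(-(1/3)D) f = -(3/4)x^2 + 2x - 7/12


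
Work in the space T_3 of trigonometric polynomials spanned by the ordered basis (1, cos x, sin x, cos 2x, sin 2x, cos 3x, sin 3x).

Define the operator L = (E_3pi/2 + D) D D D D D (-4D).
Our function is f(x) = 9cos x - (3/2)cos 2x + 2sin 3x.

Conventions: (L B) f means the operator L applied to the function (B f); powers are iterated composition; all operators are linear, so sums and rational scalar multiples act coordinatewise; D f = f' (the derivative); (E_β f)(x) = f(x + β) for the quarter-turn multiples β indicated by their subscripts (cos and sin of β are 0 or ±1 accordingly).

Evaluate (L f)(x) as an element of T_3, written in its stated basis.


the image equals g(x) = 384cos 2x + 768sin 2x + 23328cos 3x

D f = -9sin x + 3sin 2x + 6cos 3x
(-4D) f = 36sin x - 12sin 2x - 24cos 3x
D (-4D) f = 36cos x - 24cos 2x + 72sin 3x
D D (-4D) f = -36sin x + 48sin 2x + 216cos 3x
D (D D) (-4D) f = -36cos x + 96cos 2x - 648sin 3x
D (D D D (-4D)) f = 36sin x - 192sin 2x - 1944cos 3x
D D (D D D (-4D)) f = 36cos x - 384cos 2x + 5832sin 3x
E_3pi/2 D D (D D D (-4D)) f = 36sin x + 384cos 2x + 5832cos 3x
D D D (D D D (-4D)) f = -36sin x + 768sin 2x + 17496cos 3x
(E_3pi/2 + D) D D (D D D (-4D)) f = 384cos 2x + 768sin 2x + 23328cos 3x


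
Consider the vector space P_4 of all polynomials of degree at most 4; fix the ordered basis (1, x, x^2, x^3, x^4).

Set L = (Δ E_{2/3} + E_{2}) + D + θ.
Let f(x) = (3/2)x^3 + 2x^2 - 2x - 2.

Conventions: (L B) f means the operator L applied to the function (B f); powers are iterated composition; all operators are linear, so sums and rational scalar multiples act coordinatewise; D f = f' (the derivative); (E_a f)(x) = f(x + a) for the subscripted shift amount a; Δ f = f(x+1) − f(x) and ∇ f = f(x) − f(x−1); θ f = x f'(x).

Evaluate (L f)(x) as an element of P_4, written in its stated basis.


E_{2/3} f = (3/2)x^3 + 5x^2 + (8/3)x - 2
Δ E_{2/3} f = (9/2)x^2 + (29/2)x + 55/6
E_{2} f = (3/2)x^3 + 11x^2 + 24x + 14
(Δ E_{2/3} + E_{2}) f = (3/2)x^3 + (31/2)x^2 + (77/2)x + 139/6
D f = (9/2)x^2 + 4x - 2
θ f = (9/2)x^3 + 4x^2 - 2x
((Δ E_{2/3} + E_{2}) + D + θ) f = 6x^3 + 24x^2 + (81/2)x + 127/6

the image equals g(x) = 6x^3 + 24x^2 + (81/2)x + 127/6


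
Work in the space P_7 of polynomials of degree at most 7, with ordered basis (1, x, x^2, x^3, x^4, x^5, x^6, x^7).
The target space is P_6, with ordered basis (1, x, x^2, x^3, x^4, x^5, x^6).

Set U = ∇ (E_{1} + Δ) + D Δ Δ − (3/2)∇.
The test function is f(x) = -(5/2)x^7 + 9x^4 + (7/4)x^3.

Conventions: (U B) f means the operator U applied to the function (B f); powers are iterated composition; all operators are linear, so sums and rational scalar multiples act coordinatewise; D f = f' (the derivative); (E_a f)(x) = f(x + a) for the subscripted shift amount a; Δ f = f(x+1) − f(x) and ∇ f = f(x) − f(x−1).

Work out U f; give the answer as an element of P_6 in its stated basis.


g(x) = (35/4)x^6 - (945/4)x^5 - (1925/4)x^4 - (10047/4)x^3 - (27267/8)x^2 - (24057/8)x - 6541/8

E_{1} f = -(5/2)x^7 - (35/2)x^6 - (105/2)x^5 - (157/2)x^4 - (199/4)x^3 + (27/4)x^2 + (95/4)x + 33/4
Δ f = -(35/2)x^6 - (105/2)x^5 - (175/2)x^4 - (103/2)x^3 + (27/4)x^2 + (95/4)x + 33/4
(E_{1} + Δ) f = -(5/2)x^7 - 35x^6 - 105x^5 - 166x^4 - (405/4)x^3 + (27/2)x^2 + (95/2)x + 33/2
∇ (E_{1} + Δ) f = -(35/2)x^6 - (315/2)x^5 - (175/2)x^4 - (453/2)x^3 + (459/4)x^2 - (3/4)x + 105/4
Δ f = -(35/2)x^6 - (105/2)x^5 - (175/2)x^4 - (103/2)x^3 + (27/4)x^2 + (95/4)x + 33/4
Δ Δ f = -105x^5 - 525x^4 - 1225x^3 - 1467x^2 - (1717/2)x - 357/2
D (Δ Δ) f = -525x^4 - 2100x^3 - 3675x^2 - 2934x - 1717/2
∇ f = -(35/2)x^6 + (105/2)x^5 - (175/2)x^4 + (247/2)x^3 - (405/4)x^2 + (193/4)x - 39/4
(-(3/2)∇) f = (105/4)x^6 - (315/4)x^5 + (525/4)x^4 - (741/4)x^3 + (1215/8)x^2 - (579/8)x + 117/8
(∇ (E_{1} + Δ) + D Δ Δ − (3/2)∇) f = (35/4)x^6 - (945/4)x^5 - (1925/4)x^4 - (10047/4)x^3 - (27267/8)x^2 - (24057/8)x - 6541/8


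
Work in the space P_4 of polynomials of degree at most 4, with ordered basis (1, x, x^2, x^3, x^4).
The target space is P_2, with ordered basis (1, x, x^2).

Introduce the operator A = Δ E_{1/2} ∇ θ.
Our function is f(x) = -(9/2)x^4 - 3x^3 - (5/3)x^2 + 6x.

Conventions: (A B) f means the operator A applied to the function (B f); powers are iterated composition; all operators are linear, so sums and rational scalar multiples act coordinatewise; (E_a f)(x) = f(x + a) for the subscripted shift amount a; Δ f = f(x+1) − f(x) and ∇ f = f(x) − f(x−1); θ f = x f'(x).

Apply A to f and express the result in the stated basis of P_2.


θ f = -18x^4 - 9x^3 - (10/3)x^2 + 6x
∇ θ f = -72x^3 + 81x^2 - (155/3)x + 55/3
E_{1/2} ∇ θ f = -72x^3 - 27x^2 - (74/3)x + 15/4
Δ (E_{1/2} ∇ θ) f = -216x^2 - 270x - 371/3

the result is g(x) = -216x^2 - 270x - 371/3


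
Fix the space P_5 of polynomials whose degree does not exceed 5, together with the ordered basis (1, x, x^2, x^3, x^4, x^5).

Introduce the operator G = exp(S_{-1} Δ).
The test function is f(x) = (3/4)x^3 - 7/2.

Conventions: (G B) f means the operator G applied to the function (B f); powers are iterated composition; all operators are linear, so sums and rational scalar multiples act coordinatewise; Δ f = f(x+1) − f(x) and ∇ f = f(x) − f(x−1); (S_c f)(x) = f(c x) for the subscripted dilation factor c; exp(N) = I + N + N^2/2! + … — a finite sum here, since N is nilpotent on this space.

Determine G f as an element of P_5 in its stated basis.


the image equals g(x) = (3/4)x^3 + (9/4)x^2 - (9/2)x - 7/2

order-1 term: (9/4)x^2 - (9/4)x + 3/4
order-2 term: -(9/4)x
order-3 term: -3/4
the series for exp(S_{-1} Δ) f terminates at order 3
exp(S_{-1} Δ) f = (3/4)x^3 + (9/4)x^2 - (9/2)x - 7/2


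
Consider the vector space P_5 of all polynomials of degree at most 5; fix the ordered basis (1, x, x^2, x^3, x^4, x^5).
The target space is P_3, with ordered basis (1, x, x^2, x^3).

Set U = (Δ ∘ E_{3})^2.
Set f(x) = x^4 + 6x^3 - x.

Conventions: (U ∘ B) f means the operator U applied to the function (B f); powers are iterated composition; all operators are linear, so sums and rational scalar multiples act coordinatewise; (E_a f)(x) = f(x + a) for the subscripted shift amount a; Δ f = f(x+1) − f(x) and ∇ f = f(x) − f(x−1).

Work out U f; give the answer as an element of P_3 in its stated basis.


E_{3} f = x^4 + 18x^3 + 108x^2 + 269x + 240
Δ E_{3} f = 4x^3 + 60x^2 + 274x + 396
E_{3} (Δ ∘ E_{3}) f = 4x^3 + 96x^2 + 742x + 1866
Δ E_{3} (Δ ∘ E_{3}) f = 12x^2 + 204x + 842

the image equals g(x) = 12x^2 + 204x + 842


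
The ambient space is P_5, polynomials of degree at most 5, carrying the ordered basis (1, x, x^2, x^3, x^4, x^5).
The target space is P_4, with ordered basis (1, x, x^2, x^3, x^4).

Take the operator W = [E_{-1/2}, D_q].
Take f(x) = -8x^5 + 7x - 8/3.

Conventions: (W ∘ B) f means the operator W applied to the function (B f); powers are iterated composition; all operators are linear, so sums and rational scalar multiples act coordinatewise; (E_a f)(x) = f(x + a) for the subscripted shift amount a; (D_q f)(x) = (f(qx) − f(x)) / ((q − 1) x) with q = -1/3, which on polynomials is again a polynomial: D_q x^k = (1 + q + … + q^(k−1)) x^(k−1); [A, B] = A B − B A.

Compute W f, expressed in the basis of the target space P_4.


g(x) = -(224/81)x^3 + (176/27)x^2 - (296/81)x + 172/81

D_q f = -(488/81)x^4 + 7
E_{-1/2} D_q f = -(488/81)x^4 + (976/81)x^3 - (244/27)x^2 + (244/81)x + 1073/162
E_{-1/2} f = -8x^5 + 20x^4 - 20x^3 + 10x^2 + (9/2)x - 71/12
D_q E_{-1/2} f = -(488/81)x^4 + (400/27)x^3 - (140/9)x^2 + (20/3)x + 9/2
[E_{-1/2}, D_q] f = -(224/81)x^3 + (176/27)x^2 - (296/81)x + 172/81


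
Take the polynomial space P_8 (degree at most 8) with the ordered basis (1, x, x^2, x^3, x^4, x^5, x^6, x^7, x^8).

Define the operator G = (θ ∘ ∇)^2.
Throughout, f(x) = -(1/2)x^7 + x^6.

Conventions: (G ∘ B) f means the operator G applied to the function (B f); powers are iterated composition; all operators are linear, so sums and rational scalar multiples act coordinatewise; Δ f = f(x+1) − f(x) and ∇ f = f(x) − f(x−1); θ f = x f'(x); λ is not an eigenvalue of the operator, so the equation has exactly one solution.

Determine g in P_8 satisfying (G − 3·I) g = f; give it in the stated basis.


write g with unknown coordinates in the stated basis and equate coefficients in (G − 3·I) g = f
solving from the highest basis element down gives g = (1/6)x^7 - (1/3)x^6 + 70x^5 - (970/3)x^4 + (18565/3)x^3 - (54185/3)x^2 + (326578/9)x
check: G g = 210x^5 - 970x^4 + 18565x^3 - 54185x^2 + (326578/3)x
so G g − 3·g = -(1/2)x^7 + x^6 = f ✓

g(x) = (1/6)x^7 - (1/3)x^6 + 70x^5 - (970/3)x^4 + (18565/3)x^3 - (54185/3)x^2 + (326578/9)x


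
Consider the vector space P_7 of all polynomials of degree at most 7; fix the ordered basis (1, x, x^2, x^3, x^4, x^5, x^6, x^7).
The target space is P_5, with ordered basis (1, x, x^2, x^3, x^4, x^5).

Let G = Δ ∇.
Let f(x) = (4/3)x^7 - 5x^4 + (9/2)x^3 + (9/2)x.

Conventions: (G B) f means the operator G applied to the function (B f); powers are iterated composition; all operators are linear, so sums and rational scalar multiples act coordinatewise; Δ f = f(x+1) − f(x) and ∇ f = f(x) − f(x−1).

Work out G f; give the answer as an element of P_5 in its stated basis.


the result is g(x) = 56x^5 + (280/3)x^3 - 60x^2 + (137/3)x - 10

∇ f = (28/3)x^6 - 28x^5 + (140/3)x^4 - (200/3)x^3 + (143/2)x^2 - (257/6)x + 46/3
Δ ∇ f = 56x^5 + (280/3)x^3 - 60x^2 + (137/3)x - 10


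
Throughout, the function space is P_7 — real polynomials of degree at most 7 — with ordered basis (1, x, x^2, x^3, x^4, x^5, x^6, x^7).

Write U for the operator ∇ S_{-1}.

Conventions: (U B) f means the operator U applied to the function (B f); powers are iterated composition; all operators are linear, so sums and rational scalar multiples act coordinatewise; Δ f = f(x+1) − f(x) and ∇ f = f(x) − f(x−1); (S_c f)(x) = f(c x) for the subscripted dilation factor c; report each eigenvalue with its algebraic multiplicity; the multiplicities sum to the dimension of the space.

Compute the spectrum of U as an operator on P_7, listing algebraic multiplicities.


λ = 0 (multiplicity 8)

image of 1: 0
image of x: -1
image of x^2: 2x - 1
image of x^3: -3x^2 + 3x - 1
image of x^4: 4x^3 - 6x^2 + 4x - 1
image of x^5: -5x^4 + 10x^3 - 10x^2 + 5x - 1
image of x^6: 6x^5 - 15x^4 + 20x^3 - 15x^2 + 6x - 1
image of x^7: -7x^6 + 21x^5 - 35x^4 + 35x^3 - 21x^2 + 7x - 1
the matrix is upper triangular; its diagonal is (0, 0, 0, 0, 0, 0, 0, 0)
for a triangular matrix the eigenvalues are the diagonal entries, with algebraic multiplicity their repetition count


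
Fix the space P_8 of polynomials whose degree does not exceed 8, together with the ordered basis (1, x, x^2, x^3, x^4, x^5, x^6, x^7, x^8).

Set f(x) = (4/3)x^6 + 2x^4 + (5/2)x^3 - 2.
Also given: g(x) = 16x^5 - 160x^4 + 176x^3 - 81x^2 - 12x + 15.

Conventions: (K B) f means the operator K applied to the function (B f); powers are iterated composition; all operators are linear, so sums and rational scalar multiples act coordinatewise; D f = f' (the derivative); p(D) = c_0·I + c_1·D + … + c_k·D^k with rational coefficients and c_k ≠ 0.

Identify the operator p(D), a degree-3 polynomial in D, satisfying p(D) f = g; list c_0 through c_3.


p(D) = 2·D − 4·D^2 + D^3, i.e. c_0 = 0, c_1 = 2, c_2 = -4, c_3 = 1

D^0 f = (4/3)x^6 + 2x^4 + (5/2)x^3 - 2
D^1 f = 8x^5 + 8x^3 + (15/2)x^2
D^2 f = 40x^4 + 24x^2 + 15x
D^3 f = 160x^3 + 48x + 15
matching coefficients of g against c_0 f + c_1 Df + … from the top degree down determines the c_i
solution: c_0 = 0, c_1 = 2, c_2 = -4, c_3 = 1


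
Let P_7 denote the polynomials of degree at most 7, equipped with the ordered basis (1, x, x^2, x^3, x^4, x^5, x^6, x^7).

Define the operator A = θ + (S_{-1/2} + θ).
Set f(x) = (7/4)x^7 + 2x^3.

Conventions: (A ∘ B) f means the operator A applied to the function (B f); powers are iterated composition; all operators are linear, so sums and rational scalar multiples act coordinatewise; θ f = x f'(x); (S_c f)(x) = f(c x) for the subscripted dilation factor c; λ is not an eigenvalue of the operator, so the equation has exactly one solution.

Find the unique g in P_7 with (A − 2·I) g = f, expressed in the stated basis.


write g with unknown coordinates in the stated basis and equate coefficients in (A − 2·I) g = f
solving from the highest basis element down gives g = (224/1535)x^7 + (16/31)x^3
check: A g = (12537/6140)x^7 + (94/31)x^3
so A g − 2·g = (7/4)x^7 + 2x^3 = f ✓

g(x) = (224/1535)x^7 + (16/31)x^3


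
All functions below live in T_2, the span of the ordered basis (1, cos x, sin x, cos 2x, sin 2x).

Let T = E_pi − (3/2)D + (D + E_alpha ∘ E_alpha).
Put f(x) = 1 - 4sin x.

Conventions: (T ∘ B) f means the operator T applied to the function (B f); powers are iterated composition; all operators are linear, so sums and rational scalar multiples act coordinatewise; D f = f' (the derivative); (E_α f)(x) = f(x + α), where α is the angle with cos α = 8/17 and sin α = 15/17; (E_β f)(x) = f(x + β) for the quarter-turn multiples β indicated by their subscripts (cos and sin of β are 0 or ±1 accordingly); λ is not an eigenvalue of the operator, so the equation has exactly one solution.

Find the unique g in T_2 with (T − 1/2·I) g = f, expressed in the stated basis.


g(x) = 2/3 + (764/2509)cos x + (4756/2509)sin x

write g with unknown coordinates in the stated basis and equate coefficients in (T − 1/2·I) g = f
solving from the highest basis element down gives g = 2/3 + (764/2509)cos x + (4756/2509)sin x
check: T g = 4/3 + (382/2509)cos x - (7658/2509)sin x
so T g − 1/2·g = 1 - 4sin x = f ✓


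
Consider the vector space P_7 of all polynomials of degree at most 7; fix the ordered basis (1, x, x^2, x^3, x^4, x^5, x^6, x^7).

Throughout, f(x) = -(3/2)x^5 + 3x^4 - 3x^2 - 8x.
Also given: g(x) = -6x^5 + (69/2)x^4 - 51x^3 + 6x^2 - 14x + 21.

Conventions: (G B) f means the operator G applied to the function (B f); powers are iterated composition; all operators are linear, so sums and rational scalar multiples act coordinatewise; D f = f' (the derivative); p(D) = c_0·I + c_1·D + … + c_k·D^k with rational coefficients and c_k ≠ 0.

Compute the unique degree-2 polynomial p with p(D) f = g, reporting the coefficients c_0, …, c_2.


D^0 f = -(3/2)x^5 + 3x^4 - 3x^2 - 8x
D^1 f = -(15/2)x^4 + 12x^3 - 6x - 8
D^2 f = -30x^3 + 36x^2 - 6
matching coefficients of g against c_0 f + c_1 Df + … from the top degree down determines the c_i
solution: c_0 = 4, c_1 = -3, c_2 = 1/2

c_0 = 4, c_1 = -3, c_2 = 1/2


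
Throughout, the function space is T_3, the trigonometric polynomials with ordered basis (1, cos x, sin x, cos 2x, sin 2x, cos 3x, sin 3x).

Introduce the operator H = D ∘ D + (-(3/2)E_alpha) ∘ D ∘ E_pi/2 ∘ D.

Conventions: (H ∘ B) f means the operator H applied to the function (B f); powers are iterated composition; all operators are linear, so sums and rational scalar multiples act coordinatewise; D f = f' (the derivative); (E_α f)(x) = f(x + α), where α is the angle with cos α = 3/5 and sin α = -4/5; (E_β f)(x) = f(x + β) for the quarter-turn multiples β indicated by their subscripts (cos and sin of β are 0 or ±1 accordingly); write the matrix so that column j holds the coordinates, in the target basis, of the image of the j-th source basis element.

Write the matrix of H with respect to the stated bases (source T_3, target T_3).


the matrix is [[0, 0, 0, 0, 0, 0, 0]; [0, 1/5, 9/10, 0, 0, 0, 0]; [0, -9/10, 1/5, 0, 0, 0, 0]; [0, 0, 0, -58/25, 144/25, 0, 0]; [0, 0, 0, -144/25, -58/25, 0, 0]; [0, 0, 0, 0, 0, -1719/125, 3159/250]; [0, 0, 0, 0, 0, -3159/250, -1719/125]] (rows listed top to bottom)

image of 1: 0
image of cos x: (1/5)cos x - (9/10)sin x
image of sin x: (9/10)cos x + (1/5)sin x
image of cos 2x: -(58/25)cos 2x - (144/25)sin 2x
image of sin 2x: (144/25)cos 2x - (58/25)sin 2x
image of cos 3x: -(1719/125)cos 3x - (3159/250)sin 3x
image of sin 3x: (3159/250)cos 3x - (1719/125)sin 3x
each image's coordinates form column j of the matrix


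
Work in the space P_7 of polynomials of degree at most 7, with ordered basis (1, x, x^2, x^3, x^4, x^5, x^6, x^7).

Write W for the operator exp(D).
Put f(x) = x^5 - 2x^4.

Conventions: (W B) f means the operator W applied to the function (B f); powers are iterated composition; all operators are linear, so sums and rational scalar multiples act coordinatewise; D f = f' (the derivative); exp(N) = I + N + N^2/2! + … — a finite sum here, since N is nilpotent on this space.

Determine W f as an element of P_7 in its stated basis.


the result is g(x) = x^5 + 3x^4 + 2x^3 - 2x^2 - 3x - 1

order-1 term: 5x^4 - 8x^3
order-2 term: 10x^3 - 12x^2
order-3 term: 10x^2 - 8x
order-4 term: 5x - 2
order-5 term: 1
the series for exp(D) f terminates at order 5
exp(D) f = x^5 + 3x^4 + 2x^3 - 2x^2 - 3x - 1


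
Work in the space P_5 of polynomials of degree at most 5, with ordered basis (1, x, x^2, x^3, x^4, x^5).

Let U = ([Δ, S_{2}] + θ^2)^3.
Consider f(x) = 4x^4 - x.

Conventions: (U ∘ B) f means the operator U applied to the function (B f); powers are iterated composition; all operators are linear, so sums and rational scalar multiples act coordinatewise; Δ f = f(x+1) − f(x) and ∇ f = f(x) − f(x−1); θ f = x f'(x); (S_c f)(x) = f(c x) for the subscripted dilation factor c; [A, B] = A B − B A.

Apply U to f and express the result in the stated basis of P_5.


the result is g(x) = 16384x^4 + 61568x^3 + 141312x^2 + 151391x + 66911

S_{2} f = 64x^4 - 2x
Δ S_{2} f = 256x^3 + 384x^2 + 256x + 62
Δ f = 16x^3 + 24x^2 + 16x + 3
S_{2} Δ f = 128x^3 + 96x^2 + 32x + 3
[Δ, S_{2}] f = 128x^3 + 288x^2 + 224x + 59
θ f = 16x^4 - x
θ θ f = 64x^4 - x
([Δ, S_{2}] + θ^2) f = 64x^4 + 128x^3 + 288x^2 + 223x + 59
S_{2} ([Δ, S_{2}] + θ^2) f = 1024x^4 + 1024x^3 + 1152x^2 + 446x + 59
Δ S_{2} ([Δ, S_{2}] + θ^2) f = 4096x^3 + 9216x^2 + 9472x + 3646
Δ ([Δ, S_{2}] + θ^2) f = 256x^3 + 768x^2 + 1216x + 703
S_{2} Δ ([Δ, S_{2}] + θ^2) f = 2048x^3 + 3072x^2 + 2432x + 703
[Δ, S_{2}] ([Δ, S_{2}] + θ^2) f = 2048x^3 + 6144x^2 + 7040x + 2943
θ ([Δ, S_{2}] + θ^2) f = 256x^4 + 384x^3 + 576x^2 + 223x
θ θ ([Δ, S_{2}] + θ^2) f = 1024x^4 + 1152x^3 + 1152x^2 + 223x
([Δ, S_{2}] + θ^2) ([Δ, S_{2}] + θ^2) f = 1024x^4 + 3200x^3 + 7296x^2 + 7263x + 2943
S_{2} ([Δ, S_{2}] + θ^2) ([Δ, S_{2}] + θ^2) f = 16384x^4 + 25600x^3 + 29184x^2 + 14526x + 2943
Δ S_{2} ([Δ, S_{2}] + θ^2) ([Δ, S_{2}] + θ^2) f = 65536x^3 + 175104x^2 + 200704x + 85694
Δ ([Δ, S_{2}] + θ^2) ([Δ, S_{2}] + θ^2) f = 4096x^3 + 15744x^2 + 28288x + 18783
S_{2} Δ ([Δ, S_{2}] + θ^2) ([Δ, S_{2}] + θ^2) f = 32768x^3 + 62976x^2 + 56576x + 18783
[Δ, S_{2}] ([Δ, S_{2}] + θ^2) ([Δ, S_{2}] + θ^2) f = 32768x^3 + 112128x^2 + 144128x + 66911
θ ([Δ, S_{2}] + θ^2) ([Δ, S_{2}] + θ^2) f = 4096x^4 + 9600x^3 + 14592x^2 + 7263x
θ θ ([Δ, S_{2}] + θ^2) ([Δ, S_{2}] + θ^2) f = 16384x^4 + 28800x^3 + 29184x^2 + 7263x
([Δ, S_{2}] + θ^2) ([Δ, S_{2}] + θ^2) ([Δ, S_{2}] + θ^2) f = 16384x^4 + 61568x^3 + 141312x^2 + 151391x + 66911


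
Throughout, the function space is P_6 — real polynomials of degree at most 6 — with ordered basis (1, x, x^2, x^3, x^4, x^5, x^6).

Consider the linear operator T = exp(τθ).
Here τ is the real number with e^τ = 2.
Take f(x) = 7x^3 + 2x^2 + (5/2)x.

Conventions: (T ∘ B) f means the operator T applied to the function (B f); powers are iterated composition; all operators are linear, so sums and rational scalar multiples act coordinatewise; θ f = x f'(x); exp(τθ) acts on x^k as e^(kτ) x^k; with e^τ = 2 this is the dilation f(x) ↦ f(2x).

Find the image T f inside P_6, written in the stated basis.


exp(τθ) x^k = e^(kτ) x^k; with e^τ = 2 this sends x^k to 2^k x^k
x ↦ 2 x
x^2 ↦ 4 x^2
x^3 ↦ 8 x^3
applying this coordinatewise to f: exp(τθ) f = 56x^3 + 8x^2 + 5x

the image equals g(x) = 56x^3 + 8x^2 + 5x


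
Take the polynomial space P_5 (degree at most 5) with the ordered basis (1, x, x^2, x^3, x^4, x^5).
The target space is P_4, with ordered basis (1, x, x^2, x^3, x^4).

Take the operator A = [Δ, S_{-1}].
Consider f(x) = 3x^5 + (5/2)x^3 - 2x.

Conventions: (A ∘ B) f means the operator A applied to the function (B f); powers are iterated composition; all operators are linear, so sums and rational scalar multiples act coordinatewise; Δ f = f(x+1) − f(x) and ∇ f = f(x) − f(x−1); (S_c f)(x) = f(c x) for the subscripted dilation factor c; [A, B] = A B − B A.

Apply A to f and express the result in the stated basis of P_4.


g(x) = -30x^4 - 75x^2 - 7

S_{-1} f = -3x^5 - (5/2)x^3 + 2x
Δ S_{-1} f = -15x^4 - 30x^3 - (75/2)x^2 - (45/2)x - 7/2
Δ f = 15x^4 + 30x^3 + (75/2)x^2 + (45/2)x + 7/2
S_{-1} Δ f = 15x^4 - 30x^3 + (75/2)x^2 - (45/2)x + 7/2
[Δ, S_{-1}] f = -30x^4 - 75x^2 - 7


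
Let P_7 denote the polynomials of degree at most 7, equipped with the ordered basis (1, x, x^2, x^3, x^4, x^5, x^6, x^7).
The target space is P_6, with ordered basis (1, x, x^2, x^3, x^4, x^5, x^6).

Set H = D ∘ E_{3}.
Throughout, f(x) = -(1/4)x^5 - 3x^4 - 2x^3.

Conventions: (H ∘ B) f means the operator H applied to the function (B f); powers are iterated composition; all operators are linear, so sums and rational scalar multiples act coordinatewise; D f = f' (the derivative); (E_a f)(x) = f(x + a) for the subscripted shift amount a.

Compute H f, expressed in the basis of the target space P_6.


g(x) = -(5/4)x^4 - 27x^3 - (363/2)x^2 - 495x - 1917/4

E_{3} f = -(1/4)x^5 - (27/4)x^4 - (121/2)x^3 - (495/2)x^2 - (1917/4)x - 1431/4
D E_{3} f = -(5/4)x^4 - 27x^3 - (363/2)x^2 - 495x - 1917/4


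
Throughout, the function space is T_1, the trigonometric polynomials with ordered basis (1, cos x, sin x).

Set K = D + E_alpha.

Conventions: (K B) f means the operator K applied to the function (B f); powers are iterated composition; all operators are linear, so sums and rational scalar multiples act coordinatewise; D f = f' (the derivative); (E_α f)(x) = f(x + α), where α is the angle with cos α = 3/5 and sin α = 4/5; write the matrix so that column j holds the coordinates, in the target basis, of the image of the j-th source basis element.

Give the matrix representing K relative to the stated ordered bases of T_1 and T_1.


image of 1: 1
image of cos x: (3/5)cos x - (9/5)sin x
image of sin x: (9/5)cos x + (3/5)sin x
each image's coordinates form column j of the matrix

the matrix is [[1, 0, 0]; [0, 3/5, 9/5]; [0, -9/5, 3/5]] (rows listed top to bottom)


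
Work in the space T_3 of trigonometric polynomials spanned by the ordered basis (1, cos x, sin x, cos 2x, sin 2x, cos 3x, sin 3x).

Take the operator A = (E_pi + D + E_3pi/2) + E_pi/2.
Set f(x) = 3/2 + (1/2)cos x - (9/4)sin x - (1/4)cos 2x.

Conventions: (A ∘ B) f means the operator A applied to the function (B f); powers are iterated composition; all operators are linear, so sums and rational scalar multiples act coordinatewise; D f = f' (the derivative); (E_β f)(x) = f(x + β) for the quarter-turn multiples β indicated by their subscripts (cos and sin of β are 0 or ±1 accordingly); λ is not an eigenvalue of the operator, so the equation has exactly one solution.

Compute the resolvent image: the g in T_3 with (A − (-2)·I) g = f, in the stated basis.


the image equals g(x) = 3/10 + (11/8)cos x - (7/8)sin x - (1/20)cos 2x - (1/10)sin 2x

write g with unknown coordinates in the stated basis and equate coefficients in (A − (-2)·I) g = f
solving from the highest basis element down gives g = 3/10 + (11/8)cos x - (7/8)sin x - (1/20)cos 2x - (1/10)sin 2x
check: A g = 9/10 - (9/4)cos x - (1/2)sin x - (3/20)cos 2x + (1/5)sin 2x
so A g − (-2)·g = 3/2 + (1/2)cos x - (9/4)sin x - (1/4)cos 2x = f ✓


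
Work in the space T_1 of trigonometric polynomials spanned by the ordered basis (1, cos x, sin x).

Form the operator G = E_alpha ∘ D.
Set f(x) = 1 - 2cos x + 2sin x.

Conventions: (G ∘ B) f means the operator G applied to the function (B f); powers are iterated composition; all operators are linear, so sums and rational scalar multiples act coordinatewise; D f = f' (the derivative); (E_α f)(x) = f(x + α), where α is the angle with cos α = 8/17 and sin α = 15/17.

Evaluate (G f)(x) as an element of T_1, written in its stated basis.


D f = 2cos x + 2sin x
E_alpha D f = (46/17)cos x - (14/17)sin x

the image equals g(x) = (46/17)cos x - (14/17)sin x


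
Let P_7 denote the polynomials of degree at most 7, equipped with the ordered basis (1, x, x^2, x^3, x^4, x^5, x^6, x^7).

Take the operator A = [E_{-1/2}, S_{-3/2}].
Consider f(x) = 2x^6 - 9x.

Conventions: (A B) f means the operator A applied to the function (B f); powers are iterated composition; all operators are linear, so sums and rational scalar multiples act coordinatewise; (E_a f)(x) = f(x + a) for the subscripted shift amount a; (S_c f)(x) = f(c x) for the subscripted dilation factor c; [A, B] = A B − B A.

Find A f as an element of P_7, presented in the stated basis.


the result is g(x) = -(3645/32)x^5 + (6075/128)x^4 - (4725/64)x^3 + (8775/512)x^2 - (2475/512)x - 22375/2048

S_{-3/2} f = (729/32)x^6 + (27/2)x
E_{-1/2} S_{-3/2} f = (729/32)x^6 - (2187/32)x^5 + (10935/128)x^4 - (3645/64)x^3 + (10935/512)x^2 + (4725/512)x - 13095/2048
E_{-1/2} f = 2x^6 - 6x^5 + (15/2)x^4 - 5x^3 + (15/8)x^2 - (75/8)x + 145/32
S_{-3/2} E_{-1/2} f = (729/32)x^6 + (729/16)x^5 + (1215/32)x^4 + (135/8)x^3 + (135/32)x^2 + (225/16)x + 145/32
[E_{-1/2}, S_{-3/2}] f = -(3645/32)x^5 + (6075/128)x^4 - (4725/64)x^3 + (8775/512)x^2 - (2475/512)x - 22375/2048


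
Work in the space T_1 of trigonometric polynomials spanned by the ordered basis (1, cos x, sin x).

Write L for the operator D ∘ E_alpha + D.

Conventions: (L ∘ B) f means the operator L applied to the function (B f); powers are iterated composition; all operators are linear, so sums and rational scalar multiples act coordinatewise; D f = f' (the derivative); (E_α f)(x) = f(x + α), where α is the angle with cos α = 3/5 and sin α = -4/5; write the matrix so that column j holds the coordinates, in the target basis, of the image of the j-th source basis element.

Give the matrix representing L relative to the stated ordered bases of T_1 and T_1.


the matrix is [[0, 0, 0]; [0, 4/5, 8/5]; [0, -8/5, 4/5]] (rows listed top to bottom)

image of 1: 0
image of cos x: (4/5)cos x - (8/5)sin x
image of sin x: (8/5)cos x + (4/5)sin x
each image's coordinates form column j of the matrix


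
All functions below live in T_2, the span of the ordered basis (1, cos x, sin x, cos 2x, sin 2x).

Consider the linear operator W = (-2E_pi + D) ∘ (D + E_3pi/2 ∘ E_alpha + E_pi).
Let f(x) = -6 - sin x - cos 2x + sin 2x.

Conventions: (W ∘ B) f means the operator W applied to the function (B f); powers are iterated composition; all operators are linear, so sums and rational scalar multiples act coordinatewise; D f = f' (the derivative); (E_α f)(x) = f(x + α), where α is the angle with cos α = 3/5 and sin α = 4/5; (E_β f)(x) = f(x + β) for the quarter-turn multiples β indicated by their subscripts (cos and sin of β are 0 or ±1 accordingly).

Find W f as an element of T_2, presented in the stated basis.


D f = -cos x + 2cos 2x + 2sin 2x
E_alpha f = -6 - (4/5)cos x - (3/5)sin x + (31/25)cos 2x + (17/25)sin 2x
E_3pi/2 E_alpha f = -6 + (3/5)cos x - (4/5)sin x - (31/25)cos 2x - (17/25)sin 2x
E_pi f = -6 + sin x - cos 2x + sin 2x
(D + E_3pi/2 ∘ E_alpha + E_pi) f = -12 - (2/5)cos x + (1/5)sin x - (6/25)cos 2x + (58/25)sin 2x
E_pi (D + E_3pi/2 ∘ E_alpha + E_pi) f = -12 + (2/5)cos x - (1/5)sin x - (6/25)cos 2x + (58/25)sin 2x
(-2E_pi) (D + E_3pi/2 ∘ E_alpha + E_pi) f = 24 - (4/5)cos x + (2/5)sin x + (12/25)cos 2x - (116/25)sin 2x
D (D + E_3pi/2 ∘ E_alpha + E_pi) f = (1/5)cos x + (2/5)sin x + (116/25)cos 2x + (12/25)sin 2x
(-2E_pi + D) (D + E_3pi/2 ∘ E_alpha + E_pi) f = 24 - (3/5)cos x + (4/5)sin x + (128/25)cos 2x - (104/25)sin 2x

the result is g(x) = 24 - (3/5)cos x + (4/5)sin x + (128/25)cos 2x - (104/25)sin 2x


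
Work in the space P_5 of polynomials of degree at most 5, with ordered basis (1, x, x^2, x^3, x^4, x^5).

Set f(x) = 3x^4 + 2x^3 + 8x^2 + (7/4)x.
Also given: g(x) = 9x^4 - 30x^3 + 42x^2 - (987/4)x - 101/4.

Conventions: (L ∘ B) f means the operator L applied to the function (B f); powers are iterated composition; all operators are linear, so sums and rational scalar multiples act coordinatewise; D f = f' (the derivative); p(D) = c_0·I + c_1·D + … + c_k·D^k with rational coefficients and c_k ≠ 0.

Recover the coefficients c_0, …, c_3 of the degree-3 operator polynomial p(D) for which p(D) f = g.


D^0 f = 3x^4 + 2x^3 + 8x^2 + (7/4)x
D^1 f = 12x^3 + 6x^2 + 16x + 7/4
D^2 f = 36x^2 + 12x + 16
D^3 f = 72x + 12
matching coefficients of g against c_0 f + c_1 Df + … from the top degree down determines the c_i
solution: c_0 = 3, c_1 = -3, c_2 = 1, c_3 = -3

p(D) = 3·I − 3·D + D^2 − 3·D^3, i.e. c_0 = 3, c_1 = -3, c_2 = 1, c_3 = -3


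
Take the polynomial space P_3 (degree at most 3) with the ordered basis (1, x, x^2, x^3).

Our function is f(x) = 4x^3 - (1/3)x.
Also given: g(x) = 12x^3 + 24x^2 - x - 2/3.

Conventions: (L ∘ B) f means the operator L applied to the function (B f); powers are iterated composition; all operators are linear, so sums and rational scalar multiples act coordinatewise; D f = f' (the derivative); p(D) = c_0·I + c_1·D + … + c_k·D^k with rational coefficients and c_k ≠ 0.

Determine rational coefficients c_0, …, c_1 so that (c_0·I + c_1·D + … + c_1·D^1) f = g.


p(D) = 3·I + 2·D, i.e. c_0 = 3, c_1 = 2

D^0 f = 4x^3 - (1/3)x
D^1 f = 12x^2 - 1/3
matching coefficients of g against c_0 f + c_1 Df + … from the top degree down determines the c_i
solution: c_0 = 3, c_1 = 2


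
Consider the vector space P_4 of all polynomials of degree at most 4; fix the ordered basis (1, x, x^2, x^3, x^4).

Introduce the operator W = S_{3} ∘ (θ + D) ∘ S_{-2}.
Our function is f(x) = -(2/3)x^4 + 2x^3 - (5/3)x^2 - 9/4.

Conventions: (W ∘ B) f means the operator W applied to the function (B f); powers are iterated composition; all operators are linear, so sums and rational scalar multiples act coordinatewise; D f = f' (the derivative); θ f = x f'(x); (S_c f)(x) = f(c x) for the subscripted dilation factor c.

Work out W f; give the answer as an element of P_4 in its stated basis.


the image equals g(x) = -3456x^4 - 2448x^3 - 552x^2 - 40x

S_{-2} f = -(32/3)x^4 - 16x^3 - (20/3)x^2 - 9/4
θ S_{-2} f = -(128/3)x^4 - 48x^3 - (40/3)x^2
D S_{-2} f = -(128/3)x^3 - 48x^2 - (40/3)x
(θ + D) S_{-2} f = -(128/3)x^4 - (272/3)x^3 - (184/3)x^2 - (40/3)x
S_{3} (θ + D) S_{-2} f = -3456x^4 - 2448x^3 - 552x^2 - 40x


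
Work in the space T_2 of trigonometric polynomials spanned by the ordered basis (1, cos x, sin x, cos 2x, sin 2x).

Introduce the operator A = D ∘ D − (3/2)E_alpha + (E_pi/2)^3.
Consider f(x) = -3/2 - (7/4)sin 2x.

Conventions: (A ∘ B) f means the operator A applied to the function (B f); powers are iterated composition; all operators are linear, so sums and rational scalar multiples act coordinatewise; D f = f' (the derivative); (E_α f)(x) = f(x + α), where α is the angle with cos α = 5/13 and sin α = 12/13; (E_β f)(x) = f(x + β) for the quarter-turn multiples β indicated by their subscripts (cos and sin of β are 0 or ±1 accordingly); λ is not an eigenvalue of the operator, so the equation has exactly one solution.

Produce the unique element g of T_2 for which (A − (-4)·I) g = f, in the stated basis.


write g with unknown coordinates in the stated basis and equate coefficients in (A − (-4)·I) g = f
solving from the highest basis element down gives g = -3/7 - (1260/769)cos 2x - (133/1538)sin 2x
check: A g = 3/14 + (5040/769)cos 2x - (4319/3076)sin 2x
so A g − (-4)·g = -3/2 - (7/4)sin 2x = f ✓

the image equals g(x) = -3/7 - (1260/769)cos 2x - (133/1538)sin 2x


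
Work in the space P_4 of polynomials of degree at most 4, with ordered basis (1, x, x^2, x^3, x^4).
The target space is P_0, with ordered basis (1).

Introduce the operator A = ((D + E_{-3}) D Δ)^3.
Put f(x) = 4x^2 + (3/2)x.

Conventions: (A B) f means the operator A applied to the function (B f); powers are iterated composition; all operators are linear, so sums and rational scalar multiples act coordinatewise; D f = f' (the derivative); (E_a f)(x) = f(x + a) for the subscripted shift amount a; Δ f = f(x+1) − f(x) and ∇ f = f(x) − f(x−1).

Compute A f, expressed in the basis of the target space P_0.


Δ f = 8x + 11/2
D Δ f = 8
D (D Δ) f = 0
E_{-3} (D Δ) f = 8
(D + E_{-3}) (D Δ) f = 8
Δ ((D + E_{-3}) D Δ) f = 0
D Δ ((D + E_{-3}) D Δ) f = 0
D (D Δ) ((D + E_{-3}) D Δ) f = 0
E_{-3} (D Δ) ((D + E_{-3}) D Δ) f = 0
(D + E_{-3}) (D Δ) ((D + E_{-3}) D Δ) f = 0
Δ ((D + E_{-3}) D Δ) ((D + E_{-3}) D Δ) f = 0
D Δ ((D + E_{-3}) D Δ) ((D + E_{-3}) D Δ) f = 0
D (D Δ) ((D + E_{-3}) D Δ) ((D + E_{-3}) D Δ) f = 0
E_{-3} (D Δ) ((D + E_{-3}) D Δ) ((D + E_{-3}) D Δ) f = 0
(D + E_{-3}) (D Δ) ((D + E_{-3}) D Δ) ((D + E_{-3}) D Δ) f = 0

the result is g(x) = 0
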